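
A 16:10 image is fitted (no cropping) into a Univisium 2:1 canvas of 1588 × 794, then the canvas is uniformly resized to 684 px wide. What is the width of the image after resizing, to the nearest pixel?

547 px

Fitted into 1588×794, the image spans the height; its width is 794 × 16/10 ≈ 1270.40 px.
Scaling 1588 → 684 is ×0.4307, so the width becomes 1270.40 × 0.4307 ≈ 547.20 px.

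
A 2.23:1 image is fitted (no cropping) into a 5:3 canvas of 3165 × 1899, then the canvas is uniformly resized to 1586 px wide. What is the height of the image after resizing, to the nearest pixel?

At 3165×1899 the image is width-limited, so height = 3165 / 2.230 ≈ 1419.28 px.
Scaling 3165 → 1586 is ×0.5011, so the height becomes 1419.28 × 0.5011 ≈ 711.21 px.

711 px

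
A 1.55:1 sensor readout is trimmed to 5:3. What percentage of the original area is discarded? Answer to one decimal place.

The width stays; only height is cut (since 5:3 is wider than 1.55:1).
Fraction kept = (1.550)/(1.667) ≈ 93.00%, so 7.00% is lost.

7.0%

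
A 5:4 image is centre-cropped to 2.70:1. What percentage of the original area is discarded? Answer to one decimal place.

The width stays; only height is cut (since 2.70:1 is wider than 5:4).
Area ratio = (1.250)/(2.700) = 46.30%; the remaining 53.70% is cropped out.

53.7%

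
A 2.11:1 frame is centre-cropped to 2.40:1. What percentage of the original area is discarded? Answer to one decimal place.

12.1%

Going from 2.11:1 to 2.40:1 means cutting height while keeping width.
Area ratio = (2.110)/(2.400) = 87.92%; the remaining 12.08% is cropped out.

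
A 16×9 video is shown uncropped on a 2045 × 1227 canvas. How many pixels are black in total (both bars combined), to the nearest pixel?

16×9 (1.778) > 5:3 (1.667), so the video fills the width.
That makes the image 1150.3125 px tall (2045 × 9/16).
Black = 1227 − 1150.3125 = 76.6875 px.
Bar area = 76.6875 × 2045 ≈ 156826 px.

156826 pixels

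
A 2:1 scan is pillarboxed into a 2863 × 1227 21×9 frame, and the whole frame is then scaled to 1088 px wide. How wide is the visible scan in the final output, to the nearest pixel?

At 2863×1227 the scan is height-limited, so width = 1227 × 2/1 ≈ 2454.00 px.
Resizing to 1088 px wide multiplies everything by 0.3800: 2454.00 → 932.57 px.

933 px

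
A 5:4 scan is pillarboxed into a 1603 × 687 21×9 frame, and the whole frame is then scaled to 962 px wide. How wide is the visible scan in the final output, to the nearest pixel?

515 px

Fitted into 1603×687, the scan spans the height; its width is 687 × 5/4 ≈ 858.75 px.
Resizing to 962 px wide multiplies everything by 0.6001: 858.75 → 515.36 px.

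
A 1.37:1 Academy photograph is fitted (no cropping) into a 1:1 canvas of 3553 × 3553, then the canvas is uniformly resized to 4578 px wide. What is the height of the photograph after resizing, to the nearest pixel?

In the 3553×3553 frame the photograph fills the width: height = 3553 / 1.370 ≈ 2593.43 px.
The frame scales by 4578/3553 = 1.2885; 2593.43 × 1.2885 ≈ 3341.61 px.

3342 px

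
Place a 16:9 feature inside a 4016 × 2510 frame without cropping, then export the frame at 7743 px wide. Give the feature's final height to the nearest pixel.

4355 px

Fitted into 4016×2510, the feature spans the width; its height is 4016 × 9/16 ≈ 2259.00 px.
Resizing to 7743 px wide multiplies everything by 1.9280: 2259.00 → 4355.44 px.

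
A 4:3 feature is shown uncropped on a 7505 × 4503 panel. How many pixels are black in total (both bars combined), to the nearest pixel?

6759003 pixels

4:3 (1.333) < 5:3 (1.667), so the feature fills the height.
Content width = 4503 × 4/3 ≈ 6004.0000 px.
Black = 7505 − 6004.0000 = 1501.0000 px.
That's 1501.0000 × 4503 ≈ 6759003 black pixels.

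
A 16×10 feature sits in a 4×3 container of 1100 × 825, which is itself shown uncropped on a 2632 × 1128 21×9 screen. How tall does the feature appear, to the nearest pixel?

940 px

First fit — 16×10 into 1100×825 spans the width: 1100.00 × 687.50.
Second fit — the 4×3 canvas into 2632×1128 spans the height: 1504.00 × 1128.00 (×1.3673 from 1100×825).
Applying the same ×1.3673: 687.50 → 940.00.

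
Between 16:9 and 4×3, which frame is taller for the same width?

16:9 = 1.778 and 4×3 = 1.333; 1.778 > 1.333. The smaller width-to-height ratio is the taller frame.

4×3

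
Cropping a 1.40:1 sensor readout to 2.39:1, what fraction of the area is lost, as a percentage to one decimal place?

The width stays; only height is cut (since 2.39:1 is wider than 1.40:1).
Fraction kept = (1.400)/(2.390) ≈ 58.58%, so 41.42% is lost.

41.4%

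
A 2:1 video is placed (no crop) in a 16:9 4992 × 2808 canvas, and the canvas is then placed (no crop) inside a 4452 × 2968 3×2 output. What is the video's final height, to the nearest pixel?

2226 px

Inside the 4992×2808 canvas the video is width-limited at 4992.00 × 2496.00.
16:9 in 4452×2968: fills the width, so the intermediate becomes 4452.00 × 2504.25 — a scale of ×0.8918.
Applying the same ×0.8918: 2496.00 → 2226.00.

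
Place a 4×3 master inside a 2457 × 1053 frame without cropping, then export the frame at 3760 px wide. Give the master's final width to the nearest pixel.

At 2457×1053 the master is height-limited, so width = 1053 × 4/3 ≈ 1404.00 px.
The frame scales by 3760/2457 = 1.5303; 1404.00 × 1.5303 ≈ 2148.57 px.

2149 px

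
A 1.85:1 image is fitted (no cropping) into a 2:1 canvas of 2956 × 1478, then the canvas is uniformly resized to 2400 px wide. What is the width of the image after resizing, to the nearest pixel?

Fitted into 2956×1478, the image spans the height; its width is 1478 × 1.850 ≈ 2734.30 px.
The frame scales by 2400/2956 = 0.8119; 2734.30 × 0.8119 ≈ 2220.00 px.

2220 px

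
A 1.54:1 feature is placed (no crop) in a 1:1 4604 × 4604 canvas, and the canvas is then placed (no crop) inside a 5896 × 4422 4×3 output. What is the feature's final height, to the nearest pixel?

2871 px

Inside the 4604×4604 canvas the feature is width-limited at 4604.00 × 2989.61.
Second fit — the 1:1 canvas into 5896×4422 spans the height: 4422.00 × 4422.00 (×0.9605 from 4604×4604).
Applying the same ×0.9605: 2989.61 → 2871.43.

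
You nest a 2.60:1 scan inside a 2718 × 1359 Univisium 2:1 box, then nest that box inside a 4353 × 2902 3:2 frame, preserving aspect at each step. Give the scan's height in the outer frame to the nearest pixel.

Inside the 2718×1359 canvas the scan is width-limited at 2718.00 × 1045.38.
The Univisium 2:1 canvas is width-limited in 4353×2902, giving 4353.00 × 2176.50; scale factor 1.6015.
The scan scales with it: height 1045.38 × 1.6015 ≈ 1674.23.

1674 px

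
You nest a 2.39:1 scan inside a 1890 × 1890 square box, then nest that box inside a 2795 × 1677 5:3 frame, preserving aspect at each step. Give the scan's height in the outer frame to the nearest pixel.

702 px

Inside the 1890×1890 canvas the scan is width-limited at 1890.00 × 790.79.
square in 2795×1677: fills the height, so the intermediate becomes 1677.00 × 1677.00 — a scale of ×0.8873.
Applying the same ×0.8873: 790.79 → 701.67.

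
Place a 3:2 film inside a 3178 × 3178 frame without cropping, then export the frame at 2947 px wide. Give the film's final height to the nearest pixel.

1965 px

In the 3178×3178 frame the film fills the width: height = 3178 × 2/3 ≈ 2118.67 px.
Scaling 3178 → 2947 is ×0.9273, so the height becomes 2118.67 × 0.9273 ≈ 1964.67 px.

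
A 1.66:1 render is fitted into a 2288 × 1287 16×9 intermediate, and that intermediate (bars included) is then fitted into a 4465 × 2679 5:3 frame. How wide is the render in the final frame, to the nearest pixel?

4169 px

1.66:1 in 2288×1287: fills the height, so the render is 2136.42 × 1287.00.
The 16×9 canvas is width-limited in 4465×2679, giving 4465.00 × 2511.56; scale factor 1.9515.
So the render's width is 2136.42 × 1.9515 ≈ 4169.19.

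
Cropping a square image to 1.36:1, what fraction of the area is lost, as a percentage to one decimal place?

26.5%

1.36:1 is wider than square, so the crop keeps the full width and trims the height.
(1.000)/(1.360) ≈ 0.735 of the area survives, leaving 26.47% discarded.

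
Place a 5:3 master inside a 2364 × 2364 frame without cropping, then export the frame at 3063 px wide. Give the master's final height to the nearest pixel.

1838 px

Fitted into 2364×2364, the master spans the width; its height is 2364 × 3/5 ≈ 1418.40 px.
Scaling 2364 → 3063 is ×1.2957, so the height becomes 1418.40 × 1.2957 ≈ 1837.80 px.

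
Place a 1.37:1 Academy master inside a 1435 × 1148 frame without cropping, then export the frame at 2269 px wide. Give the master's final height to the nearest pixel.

1656 px

At 1435×1148 the master is width-limited, so height = 1435 / 1.370 ≈ 1047.45 px.
The frame scales by 2269/1435 = 1.5812; 1047.45 × 1.5812 ≈ 1656.20 px.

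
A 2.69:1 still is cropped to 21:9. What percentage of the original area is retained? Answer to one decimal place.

86.7%

21:9 is narrower than 2.69:1, so the crop keeps the full height and trims the width.
Fraction kept = (2.333)/(2.690) ≈ 86.74%.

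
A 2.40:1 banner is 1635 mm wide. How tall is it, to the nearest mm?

681 mm

At 2.40:1, 1635 / 2.400 ≈ 681.25.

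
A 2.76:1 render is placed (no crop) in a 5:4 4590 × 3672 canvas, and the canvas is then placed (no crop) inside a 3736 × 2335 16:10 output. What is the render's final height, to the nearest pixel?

Inside the 4590×3672 canvas the render is width-limited at 4590.00 × 1663.04.
The 5:4 canvas is height-limited in 3736×2335, giving 2918.75 × 2335.00; scale factor 0.6359.
So the render's height is 1663.04 × 0.6359 ≈ 1057.52.

1058 px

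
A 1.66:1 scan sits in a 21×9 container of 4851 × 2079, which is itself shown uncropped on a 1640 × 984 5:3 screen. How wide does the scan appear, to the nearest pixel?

1167 px

First fit — 1.66:1 into 4851×2079 spans the height: 3451.14 × 2079.00.
Second fit — the 21×9 canvas into 1640×984 spans the width: 1640.00 × 702.86 (×0.3381 from 4851×2079).
Applying the same ×0.3381: 3451.14 → 1166.74.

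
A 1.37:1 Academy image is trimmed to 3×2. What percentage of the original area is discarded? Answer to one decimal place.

Going from 1.37:1 Academy to 3×2 means cutting height while keeping width.
Area ratio = (1.370)/(1.500) = 91.33%; the remaining 8.67% is cropped out.

8.7%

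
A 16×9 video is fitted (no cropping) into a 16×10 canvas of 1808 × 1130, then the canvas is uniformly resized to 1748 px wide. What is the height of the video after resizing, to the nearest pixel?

983 px

In the 1808×1130 frame the video fills the width: height = 1808 × 9/16 ≈ 1017.00 px.
Resizing to 1748 px wide multiplies everything by 0.9668: 1017.00 → 983.25 px.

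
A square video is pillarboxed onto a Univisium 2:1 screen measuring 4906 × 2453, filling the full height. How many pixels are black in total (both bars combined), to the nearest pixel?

6017209 pixels

Content width = 2453 × 1/1 ≈ 2453.0000 px.
Black = 4906 − 2453.0000 = 2453.0000 px.
Across the 2453-px span: 2453.0000 × 2453 ≈ 6017209 px.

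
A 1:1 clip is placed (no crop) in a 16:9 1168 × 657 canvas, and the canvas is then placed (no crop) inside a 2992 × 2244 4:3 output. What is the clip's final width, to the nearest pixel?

1683 px

First fit — 1:1 into 1168×657 spans the height: 657.00 × 657.00.
The 16:9 canvas is width-limited in 2992×2244, giving 2992.00 × 1683.00; scale factor 2.5616.
So the clip's width is 657.00 × 2.5616 ≈ 1683.00.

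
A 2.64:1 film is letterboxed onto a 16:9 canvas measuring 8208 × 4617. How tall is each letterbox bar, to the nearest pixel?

2.64:1 (2.640) > 16:9 (1.778), so the film fills the width.
Content height = 8208 / 2.640 ≈ 3109.09 px.
Black = 4617 − 3109.09 = 1507.91 px, or 753.95 per bar.

754 px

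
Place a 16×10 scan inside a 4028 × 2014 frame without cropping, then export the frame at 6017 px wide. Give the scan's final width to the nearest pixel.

At 4028×2014 the scan is height-limited, so width = 2014 × 16/10 ≈ 3222.40 px.
Resizing to 6017 px wide multiplies everything by 1.4938: 3222.40 → 4813.60 px.

4814 px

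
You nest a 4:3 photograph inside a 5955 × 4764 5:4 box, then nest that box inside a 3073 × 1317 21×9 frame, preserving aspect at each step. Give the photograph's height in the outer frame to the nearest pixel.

Inside the 5955×4764 canvas the photograph is width-limited at 5955.00 × 4466.25.
Second fit — the 5:4 canvas into 3073×1317 spans the height: 1646.25 × 1317.00 (×0.2764 from 5955×4764).
The photograph scales with it: height 4466.25 × 0.2764 ≈ 1234.69.

1235 px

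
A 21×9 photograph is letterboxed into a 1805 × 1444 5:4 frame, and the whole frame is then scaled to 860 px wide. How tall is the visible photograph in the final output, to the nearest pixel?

Fitted into 1805×1444, the photograph spans the width; its height is 1805 × 9/21 ≈ 773.57 px.
Resizing to 860 px wide multiplies everything by 0.4765: 773.57 → 368.57 px.

369 px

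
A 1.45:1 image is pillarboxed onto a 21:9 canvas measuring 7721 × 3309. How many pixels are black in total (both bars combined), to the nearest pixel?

1.45:1 is narrower than 21:9, so it spans the full height.
The image is 3309 × 1.450 ≈ 4798.0500 px wide.
Leftover width: 7721 − 4798.0500 = 2922.9500 px.
Across the 3309-px span: 2922.9500 × 3309 ≈ 9672042 px.

9672042 pixels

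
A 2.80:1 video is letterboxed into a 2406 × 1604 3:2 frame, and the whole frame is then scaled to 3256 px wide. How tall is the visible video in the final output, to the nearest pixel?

1163 px

Fitted into 2406×1604, the video spans the width; its height is 2406 / 2.800 ≈ 859.29 px.
Resizing to 3256 px wide multiplies everything by 1.3533: 859.29 → 1162.86 px.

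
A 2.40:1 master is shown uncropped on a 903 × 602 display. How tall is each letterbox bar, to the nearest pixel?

113 px

2.40:1 (2.400) > 3:2 (1.500), so the master fills the width.
The master is 903 / 2.400 ≈ 376.25 px tall.
Leftover height: 602 − 376.25 = 225.75 px → 112.88 each side.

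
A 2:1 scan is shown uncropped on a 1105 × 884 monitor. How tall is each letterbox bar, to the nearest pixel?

166 px

2:1 is wider than 5:4, so it spans the full width.
That makes the image 552.50 px tall (1105 × 1/2).
884 − 552.50 = 331.50 px of bars (165.75 each).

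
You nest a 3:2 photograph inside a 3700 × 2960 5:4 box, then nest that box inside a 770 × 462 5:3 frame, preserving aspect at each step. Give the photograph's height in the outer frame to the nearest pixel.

Inside the 3700×2960 canvas the photograph is width-limited at 3700.00 × 2466.67.
Second fit — the 5:4 canvas into 770×462 spans the height: 577.50 × 462.00 (×0.1561 from 3700×2960).
So the photograph's height is 2466.67 × 0.1561 ≈ 385.00.

385 px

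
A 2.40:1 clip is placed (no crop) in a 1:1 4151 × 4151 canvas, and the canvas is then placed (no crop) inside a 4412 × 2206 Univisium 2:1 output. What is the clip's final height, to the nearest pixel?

Inside the 4151×4151 canvas the clip is width-limited at 4151.00 × 1729.58.
The 1:1 canvas is height-limited in 4412×2206, giving 2206.00 × 2206.00; scale factor 0.5314.
The clip scales with it: height 1729.58 × 0.5314 ≈ 919.17.

919 px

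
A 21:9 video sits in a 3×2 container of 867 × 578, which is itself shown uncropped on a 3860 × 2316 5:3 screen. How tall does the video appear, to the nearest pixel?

1489 px

21:9 in 867×578: fills the width, so the video is 867.00 × 371.57.
The 3×2 canvas is height-limited in 3860×2316, giving 3474.00 × 2316.00; scale factor 4.0069.
So the video's height is 371.57 × 4.0069 ≈ 1488.86.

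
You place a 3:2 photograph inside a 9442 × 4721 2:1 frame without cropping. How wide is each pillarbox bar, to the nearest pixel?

3:2 is narrower than 2:1, so it spans the full height.
That makes the image 7081.50 px wide (4721 × 3/2).
Black = 9442 − 7081.50 = 2360.50 px, or 1180.25 per bar.

1180 px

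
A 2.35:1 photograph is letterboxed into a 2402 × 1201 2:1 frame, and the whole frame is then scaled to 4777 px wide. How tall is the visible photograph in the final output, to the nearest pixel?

At 2402×1201 the photograph is width-limited, so height = 2402 / 2.350 ≈ 1022.13 px.
The frame scales by 4777/2402 = 1.9888; 1022.13 × 1.9888 ≈ 2032.77 px.

2033 px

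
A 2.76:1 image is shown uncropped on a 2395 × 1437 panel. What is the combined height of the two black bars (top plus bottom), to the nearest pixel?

2.76:1 is wider than 5:3, so it spans the full width.
Content height = 2395 / 2.760 ≈ 867.75 px.
Black = 1437 − 867.75 = 569.25 px.

569 px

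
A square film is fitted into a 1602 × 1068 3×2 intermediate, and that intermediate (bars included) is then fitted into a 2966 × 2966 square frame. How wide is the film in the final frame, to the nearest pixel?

Inside the 1602×1068 canvas the film is height-limited at 1068.00 × 1068.00.
Second fit — the 3×2 canvas into 2966×2966 spans the width: 2966.00 × 1977.33 (×1.8514 from 1602×1068).
So the film's width is 1068.00 × 1.8514 ≈ 1977.33.

1977 px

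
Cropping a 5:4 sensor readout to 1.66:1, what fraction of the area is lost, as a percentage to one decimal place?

1.66:1 is wider than 5:4, so the crop keeps the full width and trims the height.
(1.250)/(1.660) ≈ 0.753 of the area survives, leaving 24.70% discarded.

24.7%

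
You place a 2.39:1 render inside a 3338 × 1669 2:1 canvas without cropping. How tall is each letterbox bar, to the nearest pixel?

136 px

2.39:1 is wider than 2:1, so it spans the full width.
That makes the image 1396.65 px tall (3338 / 2.390).
1669 − 1396.65 = 272.35 px of bars (136.17 each).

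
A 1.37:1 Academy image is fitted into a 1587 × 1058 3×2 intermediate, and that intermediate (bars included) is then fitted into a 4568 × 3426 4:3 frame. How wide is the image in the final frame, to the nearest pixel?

4172 px

First fit — 1.37:1 Academy into 1587×1058 spans the height: 1449.46 × 1058.00.
Second fit — the 3×2 canvas into 4568×3426 spans the width: 4568.00 × 3045.33 (×2.8784 from 1587×1058).
Applying the same ×2.8784: 1449.46 → 4172.11.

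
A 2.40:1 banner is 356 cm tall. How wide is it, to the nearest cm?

854 cm

Width = 356 × 2.400 = 854.40.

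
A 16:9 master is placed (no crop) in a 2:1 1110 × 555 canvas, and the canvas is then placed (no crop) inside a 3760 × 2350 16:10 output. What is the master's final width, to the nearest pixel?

First fit — 16:9 into 1110×555 spans the height: 986.67 × 555.00.
The 2:1 canvas is width-limited in 3760×2350, giving 3760.00 × 1880.00; scale factor 3.3874.
So the master's width is 986.67 × 3.3874 ≈ 3342.22.

3342 px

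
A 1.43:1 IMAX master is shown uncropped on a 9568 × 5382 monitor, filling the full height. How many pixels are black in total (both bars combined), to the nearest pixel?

10073705 pixels

Content width = 5382 × 1.430 ≈ 7696.2600 px.
9568 − 7696.2600 = 1871.7400 px of bars.
Bar area = 1871.7400 × 5382 ≈ 10073705 px.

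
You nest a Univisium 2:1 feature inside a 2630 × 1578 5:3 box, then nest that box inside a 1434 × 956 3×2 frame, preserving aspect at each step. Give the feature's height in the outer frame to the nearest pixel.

Inside the 2630×1578 canvas the feature is width-limited at 2630.00 × 1315.00.
Second fit — the 5:3 canvas into 1434×956 spans the width: 1434.00 × 860.40 (×0.5452 from 2630×1578).
So the feature's height is 1315.00 × 0.5452 ≈ 717.00.

717 px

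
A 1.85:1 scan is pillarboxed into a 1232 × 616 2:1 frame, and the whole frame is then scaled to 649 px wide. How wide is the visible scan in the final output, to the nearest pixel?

600 px

At 1232×616 the scan is height-limited, so width = 616 × 1.850 ≈ 1139.60 px.
Resizing to 649 px wide multiplies everything by 0.5268: 1139.60 → 600.33 px.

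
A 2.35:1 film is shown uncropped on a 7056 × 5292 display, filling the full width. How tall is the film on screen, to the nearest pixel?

3003 px

The film is 7056 / 2.350 ≈ 3002.55 px tall.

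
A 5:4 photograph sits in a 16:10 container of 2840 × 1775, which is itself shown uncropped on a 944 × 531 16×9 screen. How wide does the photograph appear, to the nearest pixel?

664 px

5:4 in 2840×1775: fills the height, so the photograph is 2218.75 × 1775.00.
The 16:10 canvas is height-limited in 944×531, giving 849.60 × 531.00; scale factor 0.2992.
So the photograph's width is 2218.75 × 0.2992 ≈ 663.75.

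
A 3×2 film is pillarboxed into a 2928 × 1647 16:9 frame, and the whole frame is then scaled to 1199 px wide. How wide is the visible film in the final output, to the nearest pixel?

In the 2928×1647 frame the film fills the height: width = 1647 × 3/2 ≈ 2470.50 px.
Resizing to 1199 px wide multiplies everything by 0.4095: 2470.50 → 1011.66 px.

1012 px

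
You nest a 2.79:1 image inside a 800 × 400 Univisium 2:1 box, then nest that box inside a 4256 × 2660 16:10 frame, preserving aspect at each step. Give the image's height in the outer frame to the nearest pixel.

1525 px

First fit — 2.79:1 into 800×400 spans the width: 800.00 × 286.74.
Univisium 2:1 in 4256×2660: fills the width, so the intermediate becomes 4256.00 × 2128.00 — a scale of ×5.3200.
So the image's height is 286.74 × 5.3200 ≈ 1525.45.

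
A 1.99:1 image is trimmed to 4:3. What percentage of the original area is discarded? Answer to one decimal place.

4:3 is narrower than 1.99:1, so the crop keeps the full height and trims the width.
(1.333)/(1.990) ≈ 0.670 of the area survives, leaving 33.00% discarded.

33.0%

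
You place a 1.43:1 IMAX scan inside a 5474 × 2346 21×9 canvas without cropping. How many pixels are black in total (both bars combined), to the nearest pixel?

1.43:1 IMAX (1.430) < 21×9 (2.333), so the scan fills the height.
That makes the image 3354.7800 px wide (2346 × 1.430).
Black = 5474 − 3354.7800 = 2119.2200 px.
Across the 2346-px span: 2119.2200 × 2346 ≈ 4971690 px.

4971690 pixels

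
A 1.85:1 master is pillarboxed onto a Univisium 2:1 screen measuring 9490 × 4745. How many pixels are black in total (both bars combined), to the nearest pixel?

3377254 pixels

1.85:1 (1.850) < Univisium 2:1 (2.000), so the master fills the height.
Content width = 4745 × 1.850 ≈ 8778.2500 px.
Black = 9490 − 8778.2500 = 711.7500 px.
That's 711.7500 × 4745 ≈ 3377254 black pixels.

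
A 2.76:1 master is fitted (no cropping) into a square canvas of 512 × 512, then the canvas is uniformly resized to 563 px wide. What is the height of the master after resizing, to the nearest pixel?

At 512×512 the master is width-limited, so height = 512 / 2.760 ≈ 185.51 px.
Resizing to 563 px wide multiplies everything by 1.0996: 185.51 → 203.99 px.

204 px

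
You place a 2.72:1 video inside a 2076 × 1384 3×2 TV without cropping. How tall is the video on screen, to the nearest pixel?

763 px

2.72:1 is wider than 3×2, so it spans the full width.
The video is 2076 / 2.720 ≈ 763.24 px tall.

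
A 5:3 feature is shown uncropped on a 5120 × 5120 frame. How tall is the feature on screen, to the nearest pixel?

3072 px

5:3 is wider than 1:1, so it spans the full width.
That makes the image 3072.00 px tall (5120 × 3/5).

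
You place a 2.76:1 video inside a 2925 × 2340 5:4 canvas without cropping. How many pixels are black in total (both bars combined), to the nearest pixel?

3744636 pixels

2.76:1 is wider than 5:4, so it spans the full width.
That makes the image 1059.7826 px tall (2925 / 2.760).
Leftover height: 2340 − 1059.7826 = 1280.2174 px.
Bar area = 1280.2174 × 2925 ≈ 3744636 px.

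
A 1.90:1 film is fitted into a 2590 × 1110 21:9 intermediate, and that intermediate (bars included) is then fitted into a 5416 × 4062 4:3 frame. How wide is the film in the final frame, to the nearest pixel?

First fit — 1.90:1 into 2590×1110 spans the height: 2109.00 × 1110.00.
Second fit — the 21:9 canvas into 5416×4062 spans the width: 5416.00 × 2321.14 (×2.0911 from 2590×1110).
The film scales with it: width 2109.00 × 2.0911 ≈ 4410.17.

4410 px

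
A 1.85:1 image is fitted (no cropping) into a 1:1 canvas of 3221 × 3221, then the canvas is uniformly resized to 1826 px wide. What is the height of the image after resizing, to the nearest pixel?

At 3221×3221 the image is width-limited, so height = 3221 / 1.850 ≈ 1741.08 px.
Scaling 3221 → 1826 is ×0.5669, so the height becomes 1741.08 × 0.5669 ≈ 987.03 px.

987 px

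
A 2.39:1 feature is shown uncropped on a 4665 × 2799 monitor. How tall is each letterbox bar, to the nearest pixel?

2.39:1 is wider than 5:3, so it spans the full width.
That makes the image 1951.88 px tall (4665 / 2.390).
Leftover height: 2799 − 1951.88 = 847.12 px → 423.56 each side.

424 px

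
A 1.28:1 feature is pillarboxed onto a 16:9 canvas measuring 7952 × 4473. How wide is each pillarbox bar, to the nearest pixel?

1.28:1 is narrower than 16:9, so it spans the full height.
Content width = 4473 × 1.280 ≈ 5725.44 px.
Black = 7952 − 5725.44 = 2226.56 px, or 1113.28 per bar.

1113 px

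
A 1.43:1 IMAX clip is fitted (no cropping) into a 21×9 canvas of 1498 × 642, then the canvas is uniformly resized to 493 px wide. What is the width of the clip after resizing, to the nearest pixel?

302 px

In the 1498×642 frame the clip fills the height: width = 642 × 1.430 ≈ 918.06 px.
Scaling 1498 → 493 is ×0.3291, so the width becomes 918.06 × 0.3291 ≈ 302.14 px.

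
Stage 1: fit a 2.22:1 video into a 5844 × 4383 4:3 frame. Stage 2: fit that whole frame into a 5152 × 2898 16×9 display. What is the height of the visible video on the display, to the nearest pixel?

1741 px

First fit — 2.22:1 into 5844×4383 spans the width: 5844.00 × 2632.43.
The 4:3 canvas is height-limited in 5152×2898, giving 3864.00 × 2898.00; scale factor 0.6612.
The video scales with it: height 2632.43 × 0.6612 ≈ 1740.54.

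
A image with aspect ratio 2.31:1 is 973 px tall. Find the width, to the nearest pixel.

2248 px

At 2.31:1, 973 × 2.310 ≈ 2247.63.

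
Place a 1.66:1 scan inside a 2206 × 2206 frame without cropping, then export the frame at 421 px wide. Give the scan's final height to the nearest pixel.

254 px

At 2206×2206 the scan is width-limited, so height = 2206 / 1.660 ≈ 1328.92 px.
The frame scales by 421/2206 = 0.1908; 1328.92 × 0.1908 ≈ 253.61 px.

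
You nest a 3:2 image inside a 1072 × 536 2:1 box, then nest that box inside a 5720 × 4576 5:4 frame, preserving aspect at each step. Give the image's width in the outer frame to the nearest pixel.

4290 px

First fit — 3:2 into 1072×536 spans the height: 804.00 × 536.00.
The 2:1 canvas is width-limited in 5720×4576, giving 5720.00 × 2860.00; scale factor 5.3358.
The image scales with it: width 804.00 × 5.3358 ≈ 4290.00.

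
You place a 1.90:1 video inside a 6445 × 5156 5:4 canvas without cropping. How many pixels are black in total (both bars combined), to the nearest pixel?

11368302 pixels

Since 1.900 > 1.250, the video is width-limited.
That makes the image 3392.1053 px tall (6445 / 1.900).
Leftover height: 5156 − 3392.1053 = 1763.8947 px.
Bar area = 1763.8947 × 6445 ≈ 11368302 px.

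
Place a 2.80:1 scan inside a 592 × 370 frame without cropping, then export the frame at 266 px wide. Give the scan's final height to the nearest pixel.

95 px

At 592×370 the scan is width-limited, so height = 592 / 2.800 ≈ 211.43 px.
Scaling 592 → 266 is ×0.4493, so the height becomes 211.43 × 0.4493 ≈ 95.00 px.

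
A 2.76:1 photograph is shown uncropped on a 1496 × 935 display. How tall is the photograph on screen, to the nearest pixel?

Since 2.760 > 1.600, the photograph is width-limited.
That makes the image 542.03 px tall (1496 / 2.760).

542 px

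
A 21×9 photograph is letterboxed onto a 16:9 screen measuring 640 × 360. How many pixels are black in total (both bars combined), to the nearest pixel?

54857 pixels

Since 2.333 > 1.778, the photograph is width-limited.
That makes the image 274.2857 px tall (640 × 9/21).
Leftover height: 360 − 274.2857 = 85.7143 px.
Bar area = 85.7143 × 640 ≈ 54857 px.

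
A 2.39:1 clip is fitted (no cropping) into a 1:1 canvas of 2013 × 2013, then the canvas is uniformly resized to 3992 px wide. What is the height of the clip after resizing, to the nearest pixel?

1670 px

Fitted into 2013×2013, the clip spans the width; its height is 2013 / 2.390 ≈ 842.26 px.
Resizing to 3992 px wide multiplies everything by 1.9831: 842.26 → 1670.29 px.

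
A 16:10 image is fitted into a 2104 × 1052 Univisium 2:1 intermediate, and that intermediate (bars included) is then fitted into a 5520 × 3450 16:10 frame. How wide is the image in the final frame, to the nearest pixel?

First fit — 16:10 into 2104×1052 spans the height: 1683.20 × 1052.00.
Second fit — the Univisium 2:1 canvas into 5520×3450 spans the width: 5520.00 × 2760.00 (×2.6236 from 2104×1052).
So the image's width is 1683.20 × 2.6236 ≈ 4416.00.

4416 px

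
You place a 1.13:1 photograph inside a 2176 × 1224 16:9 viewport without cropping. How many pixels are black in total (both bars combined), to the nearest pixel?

1.13:1 (1.130) < 16:9 (1.778), so the photograph fills the height.
The photograph is 1224 × 1.130 ≈ 1383.1200 px wide.
2176 − 1383.1200 = 792.8800 px of bars.
Bar area = 792.8800 × 1224 ≈ 970485 px.

970485 pixels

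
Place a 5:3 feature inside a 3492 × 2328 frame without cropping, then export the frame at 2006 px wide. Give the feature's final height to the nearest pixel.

In the 3492×2328 frame the feature fills the width: height = 3492 × 3/5 ≈ 2095.20 px.
Scaling 3492 → 2006 is ×0.5745, so the height becomes 2095.20 × 0.5745 ≈ 1203.60 px.

1204 px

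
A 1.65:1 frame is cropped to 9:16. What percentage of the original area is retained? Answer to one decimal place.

34.1%

9:16 is narrower than 1.65:1, so the crop keeps the full height and trims the width.
(0.562)/(1.650) ≈ 0.341 of the area survives.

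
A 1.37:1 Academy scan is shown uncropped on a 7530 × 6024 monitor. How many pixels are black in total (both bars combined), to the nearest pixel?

3973202 pixels

Since 1.370 > 1.250, the scan is width-limited.
The scan is 7530 / 1.370 ≈ 5496.3504 px tall.
6024 − 5496.3504 = 527.6496 px of bars.
That's 527.6496 × 7530 ≈ 3973202 black pixels.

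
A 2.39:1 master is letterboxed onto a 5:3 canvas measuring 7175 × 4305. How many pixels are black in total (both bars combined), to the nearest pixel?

Since 2.390 > 1.667, the master is width-limited.
The master is 7175 / 2.390 ≈ 3002.0921 px tall.
Leftover height: 4305 − 3002.0921 = 1302.9079 px.
That's 1302.9079 × 7175 ≈ 9348365 black pixels.

9348365 pixels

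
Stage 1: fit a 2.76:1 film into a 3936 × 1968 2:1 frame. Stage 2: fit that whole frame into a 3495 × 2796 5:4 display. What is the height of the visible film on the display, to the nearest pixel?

First fit — 2.76:1 into 3936×1968 spans the width: 3936.00 × 1426.09.
2:1 in 3495×2796: fills the width, so the intermediate becomes 3495.00 × 1747.50 — a scale of ×0.8880.
So the film's height is 1426.09 × 0.8880 ≈ 1266.30.

1266 px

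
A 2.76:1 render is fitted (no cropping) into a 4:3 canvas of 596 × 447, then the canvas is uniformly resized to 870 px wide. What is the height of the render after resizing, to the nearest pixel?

In the 596×447 frame the render fills the width: height = 596 / 2.760 ≈ 215.94 px.
Scaling 596 → 870 is ×1.4597, so the height becomes 215.94 × 1.4597 ≈ 315.22 px.

315 px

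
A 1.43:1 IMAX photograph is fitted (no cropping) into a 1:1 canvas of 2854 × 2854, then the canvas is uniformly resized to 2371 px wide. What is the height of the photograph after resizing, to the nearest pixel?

In the 2854×2854 frame the photograph fills the width: height = 2854 / 1.430 ≈ 1995.80 px.
Scaling 2854 → 2371 is ×0.8308, so the height becomes 1995.80 × 0.8308 ≈ 1658.04 px.

1658 px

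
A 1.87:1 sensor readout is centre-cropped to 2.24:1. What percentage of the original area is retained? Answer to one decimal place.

Going from 1.87:1 to 2.24:1 means cutting height while keeping width.
(1.870)/(2.240) ≈ 0.835 of the area survives.

83.5%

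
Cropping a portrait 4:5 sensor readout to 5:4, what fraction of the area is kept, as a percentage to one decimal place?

5:4 is wider than portrait 4:5, so the crop keeps the full width and trims the height.
Fraction kept = (0.800)/(1.250) ≈ 64.00%.

64.0%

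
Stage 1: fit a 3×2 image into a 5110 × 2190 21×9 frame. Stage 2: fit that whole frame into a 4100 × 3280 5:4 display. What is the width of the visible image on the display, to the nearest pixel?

2636 px

First fit — 3×2 into 5110×2190 spans the height: 3285.00 × 2190.00.
The 21×9 canvas is width-limited in 4100×3280, giving 4100.00 × 1757.14; scale factor 0.8023.
Applying the same ×0.8023: 3285.00 → 2635.71.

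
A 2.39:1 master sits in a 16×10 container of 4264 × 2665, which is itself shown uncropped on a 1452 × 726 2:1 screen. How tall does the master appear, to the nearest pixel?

486 px

First fit — 2.39:1 into 4264×2665 spans the width: 4264.00 × 1784.10.
Second fit — the 16×10 canvas into 1452×726 spans the height: 1161.60 × 726.00 (×0.2724 from 4264×2665).
The master scales with it: height 1784.10 × 0.2724 ≈ 486.03.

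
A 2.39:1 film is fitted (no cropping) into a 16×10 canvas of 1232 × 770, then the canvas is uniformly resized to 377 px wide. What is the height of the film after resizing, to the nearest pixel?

In the 1232×770 frame the film fills the width: height = 1232 / 2.390 ≈ 515.48 px.
Resizing to 377 px wide multiplies everything by 0.3060: 515.48 → 157.74 px.

158 px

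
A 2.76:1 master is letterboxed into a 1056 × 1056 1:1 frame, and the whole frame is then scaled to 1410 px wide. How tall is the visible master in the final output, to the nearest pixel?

At 1056×1056 the master is width-limited, so height = 1056 / 2.760 ≈ 382.61 px.
Scaling 1056 → 1410 is ×1.3352, so the height becomes 382.61 × 1.3352 ≈ 510.87 px.

511 px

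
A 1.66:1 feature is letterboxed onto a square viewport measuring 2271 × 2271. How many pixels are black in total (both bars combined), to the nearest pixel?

Since 1.660 > 1.000, the feature is width-limited.
The feature is 2271 / 1.660 ≈ 1368.0723 px tall.
2271 − 1368.0723 = 902.9277 px of bars.
Bar area = 902.9277 × 2271 ≈ 2050549 px.

2050549 pixels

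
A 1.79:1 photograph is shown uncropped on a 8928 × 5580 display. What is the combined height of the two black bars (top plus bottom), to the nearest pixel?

592 px

Since 1.790 > 1.600, the photograph is width-limited.
The photograph is 8928 / 1.790 ≈ 4987.71 px tall.
Leftover height: 5580 − 4987.71 = 592.29 px.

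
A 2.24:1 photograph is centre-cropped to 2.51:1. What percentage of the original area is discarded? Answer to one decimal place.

10.8%

2.51:1 is wider than 2.24:1, so the crop keeps the full width and trims the height.
(2.240)/(2.510) ≈ 0.892 of the area survives, leaving 10.76% discarded.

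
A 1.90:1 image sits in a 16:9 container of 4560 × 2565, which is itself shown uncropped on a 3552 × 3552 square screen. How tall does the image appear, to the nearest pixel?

First fit — 1.90:1 into 4560×2565 spans the width: 4560.00 × 2400.00.
The 16:9 canvas is width-limited in 3552×3552, giving 3552.00 × 1998.00; scale factor 0.7789.
The image scales with it: height 2400.00 × 0.7789 ≈ 1869.47.

1869 px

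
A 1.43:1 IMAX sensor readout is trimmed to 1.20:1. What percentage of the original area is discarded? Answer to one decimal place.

16.1%

1.20:1 is narrower than 1.43:1 IMAX, so the crop keeps the full height and trims the width.
(1.200)/(1.430) ≈ 0.839 of the area survives, leaving 16.08% discarded.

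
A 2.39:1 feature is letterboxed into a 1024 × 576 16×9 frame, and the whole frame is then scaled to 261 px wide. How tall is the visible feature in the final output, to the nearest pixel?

109 px

Fitted into 1024×576, the feature spans the width; its height is 1024 / 2.390 ≈ 428.45 px.
Scaling 1024 → 261 is ×0.2549, so the height becomes 428.45 × 0.2549 ≈ 109.21 px.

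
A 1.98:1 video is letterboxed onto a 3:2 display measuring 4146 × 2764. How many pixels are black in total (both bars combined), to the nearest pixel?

2778071 pixels

1.98:1 (1.980) > 3:2 (1.500), so the video fills the width.
That makes the image 2093.9394 px tall (4146 / 1.980).
2764 − 2093.9394 = 670.0606 px of bars.
That's 670.0606 × 4146 ≈ 2778071 black pixels.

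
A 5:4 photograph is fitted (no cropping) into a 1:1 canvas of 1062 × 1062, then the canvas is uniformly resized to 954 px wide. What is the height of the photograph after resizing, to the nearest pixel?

763 px

In the 1062×1062 frame the photograph fills the width: height = 1062 × 4/5 ≈ 849.60 px.
Scaling 1062 → 954 is ×0.8983, so the height becomes 849.60 × 0.8983 ≈ 763.20 px.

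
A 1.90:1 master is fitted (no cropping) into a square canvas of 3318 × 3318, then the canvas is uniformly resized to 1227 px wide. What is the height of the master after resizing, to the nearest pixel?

646 px

In the 3318×3318 frame the master fills the width: height = 3318 / 1.900 ≈ 1746.32 px.
The frame scales by 1227/3318 = 0.3698; 1746.32 × 0.3698 ≈ 645.79 px.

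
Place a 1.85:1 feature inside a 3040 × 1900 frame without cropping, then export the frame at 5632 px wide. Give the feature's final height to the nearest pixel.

At 3040×1900 the feature is width-limited, so height = 3040 / 1.850 ≈ 1643.24 px.
Resizing to 5632 px wide multiplies everything by 1.8526: 1643.24 → 3044.32 px.

3044 px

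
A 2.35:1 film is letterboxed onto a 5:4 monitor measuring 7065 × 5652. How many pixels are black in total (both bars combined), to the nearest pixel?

Since 2.350 > 1.250, the film is width-limited.
Content height = 7065 / 2.350 ≈ 3006.3830 px.
5652 − 3006.3830 = 2645.6170 px of bars.
Across the 7065-px span: 2645.6170 × 7065 ≈ 18691284 px.

18691284 pixels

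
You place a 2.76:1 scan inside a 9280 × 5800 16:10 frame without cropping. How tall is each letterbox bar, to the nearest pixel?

1219 px

Since 2.760 > 1.600, the scan is width-limited.
That makes the image 3362.32 px tall (9280 / 2.760).
Leftover height: 5800 − 3362.32 = 2437.68 px → 1218.84 each side.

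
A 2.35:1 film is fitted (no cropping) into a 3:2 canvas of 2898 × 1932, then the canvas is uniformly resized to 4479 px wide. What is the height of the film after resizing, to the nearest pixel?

1906 px

At 2898×1932 the film is width-limited, so height = 2898 / 2.350 ≈ 1233.19 px.
Resizing to 4479 px wide multiplies everything by 1.5455: 1233.19 → 1905.96 px.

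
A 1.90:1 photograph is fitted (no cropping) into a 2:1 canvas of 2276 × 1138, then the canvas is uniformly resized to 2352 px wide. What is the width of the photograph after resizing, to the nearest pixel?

2234 px

Fitted into 2276×1138, the photograph spans the height; its width is 1138 × 1.900 ≈ 2162.20 px.
The frame scales by 2352/2276 = 1.0334; 2162.20 × 1.0334 ≈ 2234.40 px.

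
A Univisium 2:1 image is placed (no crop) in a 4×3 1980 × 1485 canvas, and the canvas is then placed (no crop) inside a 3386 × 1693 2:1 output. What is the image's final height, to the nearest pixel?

1129 px

First fit — Univisium 2:1 into 1980×1485 spans the width: 1980.00 × 990.00.
The 4×3 canvas is height-limited in 3386×1693, giving 2257.33 × 1693.00; scale factor 1.1401.
So the image's height is 990.00 × 1.1401 ≈ 1128.67.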